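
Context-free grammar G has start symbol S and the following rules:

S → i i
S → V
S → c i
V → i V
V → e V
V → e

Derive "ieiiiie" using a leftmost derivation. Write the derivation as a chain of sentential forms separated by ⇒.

S ⇒ V ⇒ iV ⇒ ieV ⇒ ieiV ⇒ ieiiV ⇒ ieiiiV ⇒ ieiiiiV ⇒ ieiiiie

S ⇒ V   [S → V]
V ⇒ iV   [V → i V]
iV ⇒ ieV   [V → e V]
ieV ⇒ ieiV   [V → i V]
ieiV ⇒ ieiiV   [V → i V]
ieiiV ⇒ ieiiiV   [V → i V]
ieiiiV ⇒ ieiiiiV   [V → i V]
ieiiiiV ⇒ ieiiiie   [V → e]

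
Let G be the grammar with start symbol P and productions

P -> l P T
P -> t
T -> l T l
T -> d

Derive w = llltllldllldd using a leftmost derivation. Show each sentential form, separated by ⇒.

P ⇒ lPT ⇒ llPTT ⇒ lllPTTT ⇒ llltTTT ⇒ llltlTlTT ⇒ llltllTllTT ⇒ llltlllTlllTT ⇒ llltllldlllTT ⇒ llltllldllldT ⇒ llltllldllldd

P ⇒ lPT   [P -> l P T]
lPT ⇒ llPTT   [P -> l P T]
llPTT ⇒ lllPTTT   [P -> l P T]
lllPTTT ⇒ llltTTT   [P -> t]
llltTTT ⇒ llltlTlTT   [T -> l T l]
llltlTlTT ⇒ llltllTllTT   [T -> l T l]
llltllTllTT ⇒ llltlllTlllTT   [T -> l T l]
llltlllTlllTT ⇒ llltllldlllTT   [T -> d]
llltllldlllTT ⇒ llltllldllldT   [T -> d]
llltllldllldT ⇒ llltllldllldd   [T -> d]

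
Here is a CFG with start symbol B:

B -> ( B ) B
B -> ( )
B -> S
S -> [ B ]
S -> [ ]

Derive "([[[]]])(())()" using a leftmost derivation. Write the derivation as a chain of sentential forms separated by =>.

B=>(B)B=>(S)B=>([B])B=>([S])B=>([[B]])B=>([[S]])B=>([[[]]])B=>([[[]]])(B)B=>([[[]]])(())B=>([[[]]])(())()

B => (B)B   [B -> ( B ) B]
(B)B => (S)B   [B -> S]
(S)B => ([B])B   [S -> [ B ]]
([B])B => ([S])B   [B -> S]
([S])B => ([[B]])B   [S -> [ B ]]
([[B]])B => ([[S]])B   [B -> S]
([[S]])B => ([[[]]])B   [S -> [ ]]
([[[]]])B => ([[[]]])(B)B   [B -> ( B ) B]
([[[]]])(B)B => ([[[]]])(())B   [B -> ( )]
([[[]]])(())B => ([[[]]])(())()   [B -> ( )]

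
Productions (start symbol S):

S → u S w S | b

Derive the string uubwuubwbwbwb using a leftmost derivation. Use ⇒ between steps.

S ⇒ uSwS   [S → u S w S]
uSwS ⇒ uuSwSwS   [S → u S w S]
uuSwSwS ⇒ uubwSwS   [S → b]
uubwSwS ⇒ uubwuSwSwS   [S → u S w S]
uubwuSwSwS ⇒ uubwuuSwSwSwS   [S → u S w S]
uubwuuSwSwSwS ⇒ uubwuubwSwSwS   [S → b]
uubwuubwSwSwS ⇒ uubwuubwbwSwS   [S → b]
uubwuubwbwSwS ⇒ uubwuubwbwbwS   [S → b]
uubwuubwbwbwS ⇒ uubwuubwbwbwb   [S → b]

S ⇒ uSwS ⇒ uuSwSwS ⇒ uubwSwS ⇒ uubwuSwSwS ⇒ uubwuuSwSwSwS ⇒ uubwuubwSwSwS ⇒ uubwuubwbwSwS ⇒ uubwuubwbwbwS ⇒ uubwuubwbwbwb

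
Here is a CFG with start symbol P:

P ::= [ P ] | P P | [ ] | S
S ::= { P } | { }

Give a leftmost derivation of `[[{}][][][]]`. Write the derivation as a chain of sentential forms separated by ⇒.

P ⇒ [P]   [P ::= [ P ]]
[P] ⇒ [PP]   [P ::= P P]
[PP] ⇒ [PPP]   [P ::= P P]
[PPP] ⇒ [PPPP]   [P ::= P P]
[PPPP] ⇒ [[P]PPP]   [P ::= [ P ]]
[[P]PPP] ⇒ [[S]PPP]   [P ::= S]
[[S]PPP] ⇒ [[{}]PPP]   [S ::= { }]
[[{}]PPP] ⇒ [[{}][]PP]   [P ::= [ ]]
[[{}][]PP] ⇒ [[{}][][]P]   [P ::= [ ]]
[[{}][][]P] ⇒ [[{}][][][]]   [P ::= [ ]]

P ⇒ [P] ⇒ [PP] ⇒ [PPP] ⇒ [PPPP] ⇒ [[P]PPP] ⇒ [[S]PPP] ⇒ [[{}]PPP] ⇒ [[{}][]PP] ⇒ [[{}][][]P] ⇒ [[{}][][][]]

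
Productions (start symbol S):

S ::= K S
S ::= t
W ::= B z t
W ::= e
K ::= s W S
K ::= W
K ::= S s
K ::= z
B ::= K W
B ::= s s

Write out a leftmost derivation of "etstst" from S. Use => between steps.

S => KS   [S ::= K S]
KS => SsS   [K ::= S s]
SsS => KSsS   [S ::= K S]
KSsS => SsSsS   [K ::= S s]
SsSsS => KSsSsS   [S ::= K S]
KSsSsS => WSsSsS   [K ::= W]
WSsSsS => eSsSsS   [W ::= e]
eSsSsS => etsSsS   [S ::= t]
etsSsS => etstsS   [S ::= t]
etstsS => etstst   [S ::= t]

S => KS => SsS => KSsS => SsSsS => KSsSsS => WSsSsS => eSsSsS => etsSsS => etstsS => etstst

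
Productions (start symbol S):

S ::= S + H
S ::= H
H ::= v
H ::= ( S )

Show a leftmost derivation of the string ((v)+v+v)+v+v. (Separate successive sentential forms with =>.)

S=>S+H=>S+H+H=>H+H+H=>(S)+H+H=>(S+H)+H+H=>(S+H+H)+H+H=>(H+H+H)+H+H=>((S)+H+H)+H+H=>((H)+H+H)+H+H=>((v)+H+H)+H+H=>((v)+v+H)+H+H=>((v)+v+v)+H+H=>((v)+v+v)+v+H=>((v)+v+v)+v+v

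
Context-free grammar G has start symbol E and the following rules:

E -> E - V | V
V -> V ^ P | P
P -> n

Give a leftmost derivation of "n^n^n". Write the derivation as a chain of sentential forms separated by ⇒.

E⇒V⇒V^P⇒V^P^P⇒P^P^P⇒n^P^P⇒n^n^P⇒n^n^n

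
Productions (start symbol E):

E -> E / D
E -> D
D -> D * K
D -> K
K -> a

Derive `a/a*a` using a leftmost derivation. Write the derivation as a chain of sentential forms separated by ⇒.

E ⇒ E/D ⇒ D/D ⇒ K/D ⇒ a/D ⇒ a/D*K ⇒ a/K*K ⇒ a/a*K ⇒ a/a*a

E ⇒ E/D   [E -> E / D]
E/D ⇒ D/D   [E -> D]
D/D ⇒ K/D   [D -> K]
K/D ⇒ a/D   [K -> a]
a/D ⇒ a/D*K   [D -> D * K]
a/D*K ⇒ a/K*K   [D -> K]
a/K*K ⇒ a/a*K   [K -> a]
a/a*K ⇒ a/a*a   [K -> a]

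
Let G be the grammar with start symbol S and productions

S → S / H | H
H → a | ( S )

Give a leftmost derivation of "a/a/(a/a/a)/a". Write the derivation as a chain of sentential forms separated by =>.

S => S/H => S/H/H => S/H/H/H => H/H/H/H => a/H/H/H => a/a/H/H => a/a/(S)/H => a/a/(S/H)/H => a/a/(S/H/H)/H => a/a/(H/H/H)/H => a/a/(a/H/H)/H => a/a/(a/a/H)/H => a/a/(a/a/a)/H => a/a/(a/a/a)/a

S => S/H   [S → S / H]
S/H => S/H/H   [S → S / H]
S/H/H => S/H/H/H   [S → S / H]
S/H/H/H => H/H/H/H   [S → H]
H/H/H/H => a/H/H/H   [H → a]
a/H/H/H => a/a/H/H   [H → a]
a/a/H/H => a/a/(S)/H   [H → ( S )]
a/a/(S)/H => a/a/(S/H)/H   [S → S / H]
a/a/(S/H)/H => a/a/(S/H/H)/H   [S → S / H]
a/a/(S/H/H)/H => a/a/(H/H/H)/H   [S → H]
a/a/(H/H/H)/H => a/a/(a/H/H)/H   [H → a]
a/a/(a/H/H)/H => a/a/(a/a/H)/H   [H → a]
a/a/(a/a/H)/H => a/a/(a/a/a)/H   [H → a]
a/a/(a/a/a)/H => a/a/(a/a/a)/a   [H → a]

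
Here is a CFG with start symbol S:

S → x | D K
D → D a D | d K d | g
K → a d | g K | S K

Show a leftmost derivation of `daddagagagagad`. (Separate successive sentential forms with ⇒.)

S ⇒ DK ⇒ DaDK ⇒ DaDaDK ⇒ DaDaDaDK ⇒ dKdaDaDaDK ⇒ daddaDaDaDK ⇒ daddagaDaDK ⇒ daddagaDaDaDK ⇒ daddagagaDaDK ⇒ daddagagagaDK ⇒ daddagagagagK ⇒ daddagagagagad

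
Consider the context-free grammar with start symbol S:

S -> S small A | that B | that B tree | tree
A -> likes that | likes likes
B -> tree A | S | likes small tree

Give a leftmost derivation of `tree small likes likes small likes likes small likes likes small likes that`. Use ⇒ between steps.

S ⇒ S small A   [S -> S small A]
S small A ⇒ S small A small A   [S -> S small A]
S small A small A ⇒ S small A small A small A   [S -> S small A]
S small A small A small A ⇒ S small A small A small A small A   [S -> S small A]
S small A small A small A small A ⇒ tree small A small A small A small A   [S -> tree]
tree small A small A small A small A ⇒ tree small likes likes small A small A small A   [A -> likes likes]
tree small likes likes small A small A small A ⇒ tree small likes likes small likes likes small A small A   [A -> likes likes]
tree small likes likes small likes likes small A small A ⇒ tree small likes likes small likes likes small likes likes small A   [A -> likes likes]
tree small likes likes small likes likes small likes likes small A ⇒ tree small likes likes small likes likes small likes likes small likes that   [A -> likes that]

S ⇒ S small A ⇒ S small A small A ⇒ S small A small A small A ⇒ S small A small A small A small A ⇒ tree small A small A small A small A ⇒ tree small likes likes small A small A small A ⇒ tree small likes likes small likes likes small A small A ⇒ tree small likes likes small likes likes small likes likes small A ⇒ tree small likes likes small likes likes small likes likes small likes that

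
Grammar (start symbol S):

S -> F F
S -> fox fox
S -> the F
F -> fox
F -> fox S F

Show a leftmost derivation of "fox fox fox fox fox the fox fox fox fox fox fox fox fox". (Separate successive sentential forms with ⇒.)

S ⇒ F F ⇒ fox S F F ⇒ fox fox fox F F ⇒ fox fox fox fox F ⇒ fox fox fox fox fox S F ⇒ fox fox fox fox fox the F F ⇒ fox fox fox fox fox the fox S F F ⇒ fox fox fox fox fox the fox fox fox F F ⇒ fox fox fox fox fox the fox fox fox fox F ⇒ fox fox fox fox fox the fox fox fox fox fox S F ⇒ fox fox fox fox fox the fox fox fox fox fox fox fox F ⇒ fox fox fox fox fox the fox fox fox fox fox fox fox fox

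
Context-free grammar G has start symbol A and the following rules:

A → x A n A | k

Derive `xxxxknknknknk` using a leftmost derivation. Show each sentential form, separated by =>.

A => xAnA => xxAnAnA => xxxAnAnAnA => xxxxAnAnAnAnA => xxxxknAnAnAnA => xxxxknknAnAnA => xxxxknknknAnA => xxxxknknknknA => xxxxknknknknk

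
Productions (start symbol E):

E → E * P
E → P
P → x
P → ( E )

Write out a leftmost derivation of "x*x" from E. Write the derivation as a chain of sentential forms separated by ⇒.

E ⇒ E*P   [E → E * P]
E*P ⇒ P*P   [E → P]
P*P ⇒ x*P   [P → x]
x*P ⇒ x*x   [P → x]

E ⇒ E*P ⇒ P*P ⇒ x*P ⇒ x*x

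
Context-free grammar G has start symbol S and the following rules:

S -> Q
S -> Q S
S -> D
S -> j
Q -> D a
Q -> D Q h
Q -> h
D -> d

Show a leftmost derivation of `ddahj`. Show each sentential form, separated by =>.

S=>QS=>DQhS=>dQhS=>dDahS=>ddahS=>ddahj

S => QS   [S -> Q S]
QS => DQhS   [Q -> D Q h]
DQhS => dQhS   [D -> d]
dQhS => dDahS   [Q -> D a]
dDahS => ddahS   [D -> d]
ddahS => ddahj   [S -> j]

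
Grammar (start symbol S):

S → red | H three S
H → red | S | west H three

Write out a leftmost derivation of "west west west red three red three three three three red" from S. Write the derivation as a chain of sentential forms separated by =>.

S => H three S   [S → H three S]
H three S => west H three three S   [H → west H three]
west H three three S => west west H three three three S   [H → west H three]
west west H three three three S => west west west H three three three three S   [H → west H three]
west west west H three three three three S => west west west S three three three three S   [H → S]
west west west S three three three three S => west west west H three S three three three three S   [S → H three S]
west west west H three S three three three three S => west west west red three S three three three three S   [H → red]
west west west red three S three three three three S => west west west red three red three three three three S   [S → red]
west west west red three red three three three three S => west west west red three red three three three three red   [S → red]

S => H three S => west H three three S => west west H three three three S => west west west H three three three three S => west west west S three three three three S => west west west H three S three three three three S => west west west red three S three three three three S => west west west red three red three three three three S => west west west red three red three three three three red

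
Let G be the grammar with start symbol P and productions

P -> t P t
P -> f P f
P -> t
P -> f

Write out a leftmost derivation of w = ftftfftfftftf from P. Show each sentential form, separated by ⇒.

P ⇒ fPf ⇒ ftPtf ⇒ ftfPftf ⇒ ftftPtftf ⇒ ftftfPftftf ⇒ ftftffPfftftf ⇒ ftftfftfftftf

P ⇒ fPf   [P -> f P f]
fPf ⇒ ftPtf   [P -> t P t]
ftPtf ⇒ ftfPftf   [P -> f P f]
ftfPftf ⇒ ftftPtftf   [P -> t P t]
ftftPtftf ⇒ ftftfPftftf   [P -> f P f]
ftftfPftftf ⇒ ftftffPfftftf   [P -> f P f]
ftftffPfftftf ⇒ ftftfftfftftf   [P -> t]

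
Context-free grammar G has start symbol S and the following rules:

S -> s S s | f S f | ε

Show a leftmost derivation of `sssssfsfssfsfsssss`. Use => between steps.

S => sSs   [S -> s S s]
sSs => ssSss   [S -> s S s]
ssSss => sssSsss   [S -> s S s]
sssSsss => ssssSssss   [S -> s S s]
ssssSssss => sssssSsssss   [S -> s S s]
sssssSsssss => sssssfSfsssss   [S -> f S f]
sssssfSfsssss => sssssfsSsfsssss   [S -> s S s]
sssssfsSsfsssss => sssssfsfSfsfsssss   [S -> f S f]
sssssfsfSfsfsssss => sssssfsfsSsfsfsssss   [S -> s S s]
sssssfsfsSsfsfsssss => sssssfsfssfsfsssss   [S -> ε]

S => sSs => ssSss => sssSsss => ssssSssss => sssssSsssss => sssssfSfsssss => sssssfsSsfsssss => sssssfsfSfsfsssss => sssssfsfsSsfsfsssss => sssssfsfssfsfsssss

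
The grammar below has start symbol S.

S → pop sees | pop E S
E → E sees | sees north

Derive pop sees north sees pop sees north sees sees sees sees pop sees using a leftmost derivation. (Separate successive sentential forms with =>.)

S => pop E S   [S → pop E S]
pop E S => pop E sees S   [E → E sees]
pop E sees S => pop sees north sees S   [E → sees north]
pop sees north sees S => pop sees north sees pop E S   [S → pop E S]
pop sees north sees pop E S => pop sees north sees pop E sees S   [E → E sees]
pop sees north sees pop E sees S => pop sees north sees pop E sees sees S   [E → E sees]
pop sees north sees pop E sees sees S => pop sees north sees pop E sees sees sees S   [E → E sees]
pop sees north sees pop E sees sees sees S => pop sees north sees pop E sees sees sees sees S   [E → E sees]
pop sees north sees pop E sees sees sees sees S => pop sees north sees pop sees north sees sees sees sees S   [E → sees north]
pop sees north sees pop sees north sees sees sees sees S => pop sees north sees pop sees north sees sees sees sees pop sees   [S → pop sees]

S => pop E S => pop E sees S => pop sees north sees S => pop sees north sees pop E S => pop sees north sees pop E sees S => pop sees north sees pop E sees sees S => pop sees north sees pop E sees sees sees S => pop sees north sees pop E sees sees sees sees S => pop sees north sees pop sees north sees sees sees sees S => pop sees north sees pop sees north sees sees sees sees pop sees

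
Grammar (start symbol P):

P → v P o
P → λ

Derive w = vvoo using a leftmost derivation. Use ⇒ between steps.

P ⇒ vPo   [P → v P o]
vPo ⇒ vvPoo   [P → v P o]
vvPoo ⇒ vvoo   [P → λ]

P⇒vPo⇒vvPoo⇒vvoo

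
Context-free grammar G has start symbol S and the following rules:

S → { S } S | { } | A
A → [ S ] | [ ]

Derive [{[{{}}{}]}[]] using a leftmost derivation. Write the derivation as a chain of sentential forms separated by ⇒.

S ⇒ A   [S → A]
A ⇒ [S]   [A → [ S ]]
[S] ⇒ [{S}S]   [S → { S } S]
[{S}S] ⇒ [{A}S]   [S → A]
[{A}S] ⇒ [{[S]}S]   [A → [ S ]]
[{[S]}S] ⇒ [{[{S}S]}S]   [S → { S } S]
[{[{S}S]}S] ⇒ [{[{{}}S]}S]   [S → { }]
[{[{{}}S]}S] ⇒ [{[{{}}{}]}S]   [S → { }]
[{[{{}}{}]}S] ⇒ [{[{{}}{}]}A]   [S → A]
[{[{{}}{}]}A] ⇒ [{[{{}}{}]}[]]   [A → [ ]]

S⇒A⇒[S]⇒[{S}S]⇒[{A}S]⇒[{[S]}S]⇒[{[{S}S]}S]⇒[{[{{}}S]}S]⇒[{[{{}}{}]}S]⇒[{[{{}}{}]}A]⇒[{[{{}}{}]}[]]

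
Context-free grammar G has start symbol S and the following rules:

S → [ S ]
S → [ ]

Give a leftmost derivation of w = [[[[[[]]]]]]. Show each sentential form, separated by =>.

S => [S] => [[S]] => [[[S]]] => [[[[S]]]] => [[[[[S]]]]] => [[[[[[]]]]]]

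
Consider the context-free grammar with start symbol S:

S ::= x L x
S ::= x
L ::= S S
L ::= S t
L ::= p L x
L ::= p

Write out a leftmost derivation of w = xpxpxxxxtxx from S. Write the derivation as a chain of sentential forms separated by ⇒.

S ⇒ xLx   [S ::= x L x]
xLx ⇒ xpLxx   [L ::= p L x]
xpLxx ⇒ xpStxx   [L ::= S t]
xpStxx ⇒ xpxLxtxx   [S ::= x L x]
xpxLxtxx ⇒ xpxpLxxtxx   [L ::= p L x]
xpxpLxxtxx ⇒ xpxpSSxxtxx   [L ::= S S]
xpxpSSxxtxx ⇒ xpxpxSxxtxx   [S ::= x]
xpxpxSxxtxx ⇒ xpxpxxxxtxx   [S ::= x]

S ⇒ xLx ⇒ xpLxx ⇒ xpStxx ⇒ xpxLxtxx ⇒ xpxpLxxtxx ⇒ xpxpSSxxtxx ⇒ xpxpxSxxtxx ⇒ xpxpxxxxtxx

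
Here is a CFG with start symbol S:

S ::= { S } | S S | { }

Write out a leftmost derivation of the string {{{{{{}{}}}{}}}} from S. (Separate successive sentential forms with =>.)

S => {S} => {{S}} => {{{S}}} => {{{SS}}} => {{{{S}S}}} => {{{{{S}}S}}} => {{{{{SS}}S}}} => {{{{{{}S}}S}}} => {{{{{{}{}}}S}}} => {{{{{{}{}}}{}}}}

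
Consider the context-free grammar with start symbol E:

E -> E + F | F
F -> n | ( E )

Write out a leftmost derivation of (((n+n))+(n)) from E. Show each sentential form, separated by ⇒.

E ⇒ F ⇒ (E) ⇒ (E+F) ⇒ (F+F) ⇒ ((E)+F) ⇒ ((F)+F) ⇒ (((E))+F) ⇒ (((E+F))+F) ⇒ (((F+F))+F) ⇒ (((n+F))+F) ⇒ (((n+n))+F) ⇒ (((n+n))+(E)) ⇒ (((n+n))+(F)) ⇒ (((n+n))+(n))

E ⇒ F   [E -> F]
F ⇒ (E)   [F -> ( E )]
(E) ⇒ (E+F)   [E -> E + F]
(E+F) ⇒ (F+F)   [E -> F]
(F+F) ⇒ ((E)+F)   [F -> ( E )]
((E)+F) ⇒ ((F)+F)   [E -> F]
((F)+F) ⇒ (((E))+F)   [F -> ( E )]
(((E))+F) ⇒ (((E+F))+F)   [E -> E + F]
(((E+F))+F) ⇒ (((F+F))+F)   [E -> F]
(((F+F))+F) ⇒ (((n+F))+F)   [F -> n]
(((n+F))+F) ⇒ (((n+n))+F)   [F -> n]
(((n+n))+F) ⇒ (((n+n))+(E))   [F -> ( E )]
(((n+n))+(E)) ⇒ (((n+n))+(F))   [E -> F]
(((n+n))+(F)) ⇒ (((n+n))+(n))   [F -> n]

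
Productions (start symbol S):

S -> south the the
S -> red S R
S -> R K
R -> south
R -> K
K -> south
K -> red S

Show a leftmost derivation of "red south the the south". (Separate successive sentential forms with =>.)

S => R K => K K => red S K => red south the the K => red south the the south

S => R K   [S -> R K]
R K => K K   [R -> K]
K K => red S K   [K -> red S]
red S K => red south the the K   [S -> south the the]
red south the the K => red south the the south   [K -> south]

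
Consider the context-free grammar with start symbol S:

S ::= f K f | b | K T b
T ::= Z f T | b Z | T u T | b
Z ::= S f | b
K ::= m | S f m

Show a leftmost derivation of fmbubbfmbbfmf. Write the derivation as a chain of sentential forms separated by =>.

S => fKf   [S ::= f K f]
fKf => fSfmf   [K ::= S f m]
fSfmf => fKTbfmf   [S ::= K T b]
fKTbfmf => fSfmTbfmf   [K ::= S f m]
fSfmTbfmf => fKTbfmTbfmf   [S ::= K T b]
fKTbfmTbfmf => fmTbfmTbfmf   [K ::= m]
fmTbfmTbfmf => fmTuTbfmTbfmf   [T ::= T u T]
fmTuTbfmTbfmf => fmbuTbfmTbfmf   [T ::= b]
fmbuTbfmTbfmf => fmbubbfmTbfmf   [T ::= b]
fmbubbfmTbfmf => fmbubbfmbbfmf   [T ::= b]

S => fKf => fSfmf => fKTbfmf => fSfmTbfmf => fKTbfmTbfmf => fmTbfmTbfmf => fmTuTbfmTbfmf => fmbuTbfmTbfmf => fmbubbfmTbfmf => fmbubbfmbbfmf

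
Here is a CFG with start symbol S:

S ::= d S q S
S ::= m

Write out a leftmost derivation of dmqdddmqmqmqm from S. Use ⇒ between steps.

S ⇒ dSqS ⇒ dmqS ⇒ dmqdSqS ⇒ dmqddSqSqS ⇒ dmqdddSqSqSqS ⇒ dmqdddmqSqSqS ⇒ dmqdddmqmqSqS ⇒ dmqdddmqmqmqS ⇒ dmqdddmqmqmqm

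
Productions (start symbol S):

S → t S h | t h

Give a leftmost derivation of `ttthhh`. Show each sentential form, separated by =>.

S => tSh => ttShh => ttthhh

S => tSh   [S → t S h]
tSh => ttShh   [S → t S h]
ttShh => ttthhh   [S → t h]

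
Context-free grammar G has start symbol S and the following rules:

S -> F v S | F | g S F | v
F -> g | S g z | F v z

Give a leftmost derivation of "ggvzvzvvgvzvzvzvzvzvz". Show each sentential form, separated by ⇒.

S ⇒ gSF   [S -> g S F]
gSF ⇒ gFvSF   [S -> F v S]
gFvSF ⇒ gFvzvSF   [F -> F v z]
gFvzvSF ⇒ gFvzvzvSF   [F -> F v z]
gFvzvzvSF ⇒ ggvzvzvSF   [F -> g]
ggvzvzvSF ⇒ ggvzvzvvF   [S -> v]
ggvzvzvvF ⇒ ggvzvzvvFvz   [F -> F v z]
ggvzvzvvFvz ⇒ ggvzvzvvFvzvz   [F -> F v z]
ggvzvzvvFvzvz ⇒ ggvzvzvvFvzvzvz   [F -> F v z]
ggvzvzvvFvzvzvz ⇒ ggvzvzvvFvzvzvzvz   [F -> F v z]
ggvzvzvvFvzvzvzvz ⇒ ggvzvzvvFvzvzvzvzvz   [F -> F v z]
ggvzvzvvFvzvzvzvzvz ⇒ ggvzvzvvFvzvzvzvzvzvz   [F -> F v z]
ggvzvzvvFvzvzvzvzvzvz ⇒ ggvzvzvvgvzvzvzvzvzvz   [F -> g]

S ⇒ gSF ⇒ gFvSF ⇒ gFvzvSF ⇒ gFvzvzvSF ⇒ ggvzvzvSF ⇒ ggvzvzvvF ⇒ ggvzvzvvFvz ⇒ ggvzvzvvFvzvz ⇒ ggvzvzvvFvzvzvz ⇒ ggvzvzvvFvzvzvzvz ⇒ ggvzvzvvFvzvzvzvzvz ⇒ ggvzvzvvFvzvzvzvzvzvz ⇒ ggvzvzvvgvzvzvzvzvzvz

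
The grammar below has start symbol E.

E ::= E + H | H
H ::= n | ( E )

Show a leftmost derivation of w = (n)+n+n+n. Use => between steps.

E => E+H   [E ::= E + H]
E+H => E+H+H   [E ::= E + H]
E+H+H => E+H+H+H   [E ::= E + H]
E+H+H+H => H+H+H+H   [E ::= H]
H+H+H+H => (E)+H+H+H   [H ::= ( E )]
(E)+H+H+H => (H)+H+H+H   [E ::= H]
(H)+H+H+H => (n)+H+H+H   [H ::= n]
(n)+H+H+H => (n)+n+H+H   [H ::= n]
(n)+n+H+H => (n)+n+n+H   [H ::= n]
(n)+n+n+H => (n)+n+n+n   [H ::= n]

E => E+H => E+H+H => E+H+H+H => H+H+H+H => (E)+H+H+H => (H)+H+H+H => (n)+H+H+H => (n)+n+H+H => (n)+n+n+H => (n)+n+n+n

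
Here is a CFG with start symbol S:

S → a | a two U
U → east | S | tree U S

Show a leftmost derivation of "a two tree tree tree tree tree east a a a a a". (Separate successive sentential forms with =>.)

S => a two U   [S → a two U]
a two U => a two tree U S   [U → tree U S]
a two tree U S => a two tree tree U S S   [U → tree U S]
a two tree tree U S S => a two tree tree tree U S S S   [U → tree U S]
a two tree tree tree U S S S => a two tree tree tree tree U S S S S   [U → tree U S]
a two tree tree tree tree U S S S S => a two tree tree tree tree tree U S S S S S   [U → tree U S]
a two tree tree tree tree tree U S S S S S => a two tree tree tree tree tree east S S S S S   [U → east]
a two tree tree tree tree tree east S S S S S => a two tree tree tree tree tree east a S S S S   [S → a]
a two tree tree tree tree tree east a S S S S => a two tree tree tree tree tree east a a S S S   [S → a]
a two tree tree tree tree tree east a a S S S => a two tree tree tree tree tree east a a a S S   [S → a]
a two tree tree tree tree tree east a a a S S => a two tree tree tree tree tree east a a a a S   [S → a]
a two tree tree tree tree tree east a a a a S => a two tree tree tree tree tree east a a a a a   [S → a]

S => a two U => a two tree U S => a two tree tree U S S => a two tree tree tree U S S S => a two tree tree tree tree U S S S S => a two tree tree tree tree tree U S S S S S => a two tree tree tree tree tree east S S S S S => a two tree tree tree tree tree east a S S S S => a two tree tree tree tree tree east a a S S S => a two tree tree tree tree tree east a a a S S => a two tree tree tree tree tree east a a a a S => a two tree tree tree tree tree east a a a a a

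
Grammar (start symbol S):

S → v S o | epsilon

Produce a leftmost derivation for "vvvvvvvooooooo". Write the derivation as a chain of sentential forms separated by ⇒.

S ⇒ vSo ⇒ vvSoo ⇒ vvvSooo ⇒ vvvvSoooo ⇒ vvvvvSooooo ⇒ vvvvvvSoooooo ⇒ vvvvvvvSooooooo ⇒ vvvvvvvooooooo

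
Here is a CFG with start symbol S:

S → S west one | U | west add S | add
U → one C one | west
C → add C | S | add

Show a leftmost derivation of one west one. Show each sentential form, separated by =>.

S => U => one C one => one S one => one U one => one west one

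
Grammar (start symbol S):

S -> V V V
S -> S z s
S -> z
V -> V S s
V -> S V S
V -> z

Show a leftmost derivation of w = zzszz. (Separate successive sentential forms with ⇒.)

S ⇒ VVV ⇒ VSsVV ⇒ zSsVV ⇒ zzsVV ⇒ zzszV ⇒ zzszz

S ⇒ VVV   [S -> V V V]
VVV ⇒ VSsVV   [V -> V S s]
VSsVV ⇒ zSsVV   [V -> z]
zSsVV ⇒ zzsVV   [S -> z]
zzsVV ⇒ zzszV   [V -> z]
zzszV ⇒ zzszz   [V -> z]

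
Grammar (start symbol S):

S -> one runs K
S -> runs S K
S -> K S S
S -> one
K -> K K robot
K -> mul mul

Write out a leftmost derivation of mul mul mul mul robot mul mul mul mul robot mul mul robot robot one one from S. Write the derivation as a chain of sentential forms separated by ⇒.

S ⇒ K S S ⇒ K K robot S S ⇒ K K robot K robot S S ⇒ mul mul K robot K robot S S ⇒ mul mul mul mul robot K robot S S ⇒ mul mul mul mul robot K K robot robot S S ⇒ mul mul mul mul robot K K robot K robot robot S S ⇒ mul mul mul mul robot mul mul K robot K robot robot S S ⇒ mul mul mul mul robot mul mul mul mul robot K robot robot S S ⇒ mul mul mul mul robot mul mul mul mul robot mul mul robot robot S S ⇒ mul mul mul mul robot mul mul mul mul robot mul mul robot robot one S ⇒ mul mul mul mul robot mul mul mul mul robot mul mul robot robot one one

S ⇒ K S S   [S -> K S S]
K S S ⇒ K K robot S S   [K -> K K robot]
K K robot S S ⇒ K K robot K robot S S   [K -> K K robot]
K K robot K robot S S ⇒ mul mul K robot K robot S S   [K -> mul mul]
mul mul K robot K robot S S ⇒ mul mul mul mul robot K robot S S   [K -> mul mul]
mul mul mul mul robot K robot S S ⇒ mul mul mul mul robot K K robot robot S S   [K -> K K robot]
mul mul mul mul robot K K robot robot S S ⇒ mul mul mul mul robot K K robot K robot robot S S   [K -> K K robot]
mul mul mul mul robot K K robot K robot robot S S ⇒ mul mul mul mul robot mul mul K robot K robot robot S S   [K -> mul mul]
mul mul mul mul robot mul mul K robot K robot robot S S ⇒ mul mul mul mul robot mul mul mul mul robot K robot robot S S   [K -> mul mul]
mul mul mul mul robot mul mul mul mul robot K robot robot S S ⇒ mul mul mul mul robot mul mul mul mul robot mul mul robot robot S S   [K -> mul mul]
mul mul mul mul robot mul mul mul mul robot mul mul robot robot S S ⇒ mul mul mul mul robot mul mul mul mul robot mul mul robot robot one S   [S -> one]
mul mul mul mul robot mul mul mul mul robot mul mul robot robot one S ⇒ mul mul mul mul robot mul mul mul mul robot mul mul robot robot one one   [S -> one]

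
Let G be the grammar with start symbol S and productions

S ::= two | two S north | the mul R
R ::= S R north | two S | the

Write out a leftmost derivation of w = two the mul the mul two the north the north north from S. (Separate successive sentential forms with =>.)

S => two S north => two the mul R north => two the mul S R north north => two the mul the mul R R north north => two the mul the mul S R north R north north => two the mul the mul two R north R north north => two the mul the mul two the north R north north => two the mul the mul two the north the north north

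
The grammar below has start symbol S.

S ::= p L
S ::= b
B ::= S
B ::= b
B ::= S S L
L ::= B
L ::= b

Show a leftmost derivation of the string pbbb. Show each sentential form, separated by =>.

S=>pL=>pB=>pSSL=>pbSL=>pbbL=>pbbb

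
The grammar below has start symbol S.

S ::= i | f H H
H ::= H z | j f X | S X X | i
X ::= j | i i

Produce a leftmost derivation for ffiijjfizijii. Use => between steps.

S=>fHH=>fSXXH=>ffHHXXH=>ffiHXXH=>ffiiXXH=>ffiijXH=>ffiijjH=>ffiijjSXX=>ffiijjfHHXX=>ffiijjfHzHXX=>ffiijjfizHXX=>ffiijjfiziXX=>ffiijjfizijX=>ffiijjfizijii

S => fHH   [S ::= f H H]
fHH => fSXXH   [H ::= S X X]
fSXXH => ffHHXXH   [S ::= f H H]
ffHHXXH => ffiHXXH   [H ::= i]
ffiHXXH => ffiiXXH   [H ::= i]
ffiiXXH => ffiijXH   [X ::= j]
ffiijXH => ffiijjH   [X ::= j]
ffiijjH => ffiijjSXX   [H ::= S X X]
ffiijjSXX => ffiijjfHHXX   [S ::= f H H]
ffiijjfHHXX => ffiijjfHzHXX   [H ::= H z]
ffiijjfHzHXX => ffiijjfizHXX   [H ::= i]
ffiijjfizHXX => ffiijjfiziXX   [H ::= i]
ffiijjfiziXX => ffiijjfizijX   [X ::= j]
ffiijjfizijX => ffiijjfizijii   [X ::= i i]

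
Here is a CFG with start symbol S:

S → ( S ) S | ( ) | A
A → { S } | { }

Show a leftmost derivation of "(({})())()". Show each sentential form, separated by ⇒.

S ⇒ (S)S ⇒ ((S)S)S ⇒ ((A)S)S ⇒ (({})S)S ⇒ (({})())S ⇒ (({})())()

S ⇒ (S)S   [S → ( S ) S]
(S)S ⇒ ((S)S)S   [S → ( S ) S]
((S)S)S ⇒ ((A)S)S   [S → A]
((A)S)S ⇒ (({})S)S   [A → { }]
(({})S)S ⇒ (({})())S   [S → ( )]
(({})())S ⇒ (({})())()   [S → ( )]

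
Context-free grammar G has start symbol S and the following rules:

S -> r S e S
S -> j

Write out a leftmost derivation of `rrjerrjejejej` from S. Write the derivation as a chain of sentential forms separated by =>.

S => rSeS   [S -> r S e S]
rSeS => rrSeSeS   [S -> r S e S]
rrSeSeS => rrjeSeS   [S -> j]
rrjeSeS => rrjerSeSeS   [S -> r S e S]
rrjerSeSeS => rrjerrSeSeSeS   [S -> r S e S]
rrjerrSeSeSeS => rrjerrjeSeSeS   [S -> j]
rrjerrjeSeSeS => rrjerrjejeSeS   [S -> j]
rrjerrjejeSeS => rrjerrjejejeS   [S -> j]
rrjerrjejejeS => rrjerrjejejej   [S -> j]

S => rSeS => rrSeSeS => rrjeSeS => rrjerSeSeS => rrjerrSeSeSeS => rrjerrjeSeSeS => rrjerrjejeSeS => rrjerrjejejeS => rrjerrjejejej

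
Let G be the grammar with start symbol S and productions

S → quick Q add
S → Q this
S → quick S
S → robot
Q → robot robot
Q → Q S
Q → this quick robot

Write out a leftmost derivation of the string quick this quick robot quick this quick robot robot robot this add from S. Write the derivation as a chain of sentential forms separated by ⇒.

S ⇒ quick Q add   [S → quick Q add]
quick Q add ⇒ quick Q S add   [Q → Q S]
quick Q S add ⇒ quick this quick robot S add   [Q → this quick robot]
quick this quick robot S add ⇒ quick this quick robot quick S add   [S → quick S]
quick this quick robot quick S add ⇒ quick this quick robot quick Q this add   [S → Q this]
quick this quick robot quick Q this add ⇒ quick this quick robot quick Q S this add   [Q → Q S]
quick this quick robot quick Q S this add ⇒ quick this quick robot quick Q S S this add   [Q → Q S]
quick this quick robot quick Q S S this add ⇒ quick this quick robot quick this quick robot S S this add   [Q → this quick robot]
quick this quick robot quick this quick robot S S this add ⇒ quick this quick robot quick this quick robot robot S this add   [S → robot]
quick this quick robot quick this quick robot robot S this add ⇒ quick this quick robot quick this quick robot robot robot this add   [S → robot]

S ⇒ quick Q add ⇒ quick Q S add ⇒ quick this quick robot S add ⇒ quick this quick robot quick S add ⇒ quick this quick robot quick Q this add ⇒ quick this quick robot quick Q S this add ⇒ quick this quick robot quick Q S S this add ⇒ quick this quick robot quick this quick robot S S this add ⇒ quick this quick robot quick this quick robot robot S this add ⇒ quick this quick robot quick this quick robot robot robot this add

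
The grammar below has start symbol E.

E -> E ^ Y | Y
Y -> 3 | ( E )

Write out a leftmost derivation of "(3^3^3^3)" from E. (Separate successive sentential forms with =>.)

E => Y   [E -> Y]
Y => (E)   [Y -> ( E )]
(E) => (E^Y)   [E -> E ^ Y]
(E^Y) => (E^Y^Y)   [E -> E ^ Y]
(E^Y^Y) => (E^Y^Y^Y)   [E -> E ^ Y]
(E^Y^Y^Y) => (Y^Y^Y^Y)   [E -> Y]
(Y^Y^Y^Y) => (3^Y^Y^Y)   [Y -> 3]
(3^Y^Y^Y) => (3^3^Y^Y)   [Y -> 3]
(3^3^Y^Y) => (3^3^3^Y)   [Y -> 3]
(3^3^3^Y) => (3^3^3^3)   [Y -> 3]

E => Y => (E) => (E^Y) => (E^Y^Y) => (E^Y^Y^Y) => (Y^Y^Y^Y) => (3^Y^Y^Y) => (3^3^Y^Y) => (3^3^3^Y) => (3^3^3^3)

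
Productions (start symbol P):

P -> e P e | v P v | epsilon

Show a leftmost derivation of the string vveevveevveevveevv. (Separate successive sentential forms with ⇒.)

P⇒vPv⇒vvPvv⇒vvePevv⇒vveePeevv⇒vveevPveevv⇒vveevvPvveevv⇒vveevvePevveevv⇒vveevveePeevveevv⇒vveevveevPveevveevv⇒vveevveevveevveevv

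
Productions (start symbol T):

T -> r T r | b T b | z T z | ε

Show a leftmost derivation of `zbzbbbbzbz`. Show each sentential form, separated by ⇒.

T ⇒ zTz ⇒ zbTbz ⇒ zbzTzbz ⇒ zbzbTbzbz ⇒ zbzbbTbbzbz ⇒ zbzbbbbzbz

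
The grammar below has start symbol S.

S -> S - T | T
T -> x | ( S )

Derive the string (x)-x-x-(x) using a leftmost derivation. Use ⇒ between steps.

S ⇒ S-T   [S -> S - T]
S-T ⇒ S-T-T   [S -> S - T]
S-T-T ⇒ S-T-T-T   [S -> S - T]
S-T-T-T ⇒ T-T-T-T   [S -> T]
T-T-T-T ⇒ (S)-T-T-T   [T -> ( S )]
(S)-T-T-T ⇒ (T)-T-T-T   [S -> T]
(T)-T-T-T ⇒ (x)-T-T-T   [T -> x]
(x)-T-T-T ⇒ (x)-x-T-T   [T -> x]
(x)-x-T-T ⇒ (x)-x-x-T   [T -> x]
(x)-x-x-T ⇒ (x)-x-x-(S)   [T -> ( S )]
(x)-x-x-(S) ⇒ (x)-x-x-(T)   [S -> T]
(x)-x-x-(T) ⇒ (x)-x-x-(x)   [T -> x]

S ⇒ S-T ⇒ S-T-T ⇒ S-T-T-T ⇒ T-T-T-T ⇒ (S)-T-T-T ⇒ (T)-T-T-T ⇒ (x)-T-T-T ⇒ (x)-x-T-T ⇒ (x)-x-x-T ⇒ (x)-x-x-(S) ⇒ (x)-x-x-(T) ⇒ (x)-x-x-(x)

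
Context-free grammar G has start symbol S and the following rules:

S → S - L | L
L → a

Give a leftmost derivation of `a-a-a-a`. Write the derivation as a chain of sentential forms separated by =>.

S => S-L   [S → S - L]
S-L => S-L-L   [S → S - L]
S-L-L => S-L-L-L   [S → S - L]
S-L-L-L => L-L-L-L   [S → L]
L-L-L-L => a-L-L-L   [L → a]
a-L-L-L => a-a-L-L   [L → a]
a-a-L-L => a-a-a-L   [L → a]
a-a-a-L => a-a-a-a   [L → a]

S => S-L => S-L-L => S-L-L-L => L-L-L-L => a-L-L-L => a-a-L-L => a-a-a-L => a-a-a-a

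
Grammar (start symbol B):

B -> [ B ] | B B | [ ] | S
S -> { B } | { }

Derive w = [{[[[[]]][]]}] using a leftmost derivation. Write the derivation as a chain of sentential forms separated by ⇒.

B ⇒ [B] ⇒ [S] ⇒ [{B}] ⇒ [{[B]}] ⇒ [{[BB]}] ⇒ [{[[B]B]}] ⇒ [{[[[B]]B]}] ⇒ [{[[[[]]]B]}] ⇒ [{[[[[]]][]]}]

B ⇒ [B]   [B -> [ B ]]
[B] ⇒ [S]   [B -> S]
[S] ⇒ [{B}]   [S -> { B }]
[{B}] ⇒ [{[B]}]   [B -> [ B ]]
[{[B]}] ⇒ [{[BB]}]   [B -> B B]
[{[BB]}] ⇒ [{[[B]B]}]   [B -> [ B ]]
[{[[B]B]}] ⇒ [{[[[B]]B]}]   [B -> [ B ]]
[{[[[B]]B]}] ⇒ [{[[[[]]]B]}]   [B -> [ ]]
[{[[[[]]]B]}] ⇒ [{[[[[]]][]]}]   [B -> [ ]]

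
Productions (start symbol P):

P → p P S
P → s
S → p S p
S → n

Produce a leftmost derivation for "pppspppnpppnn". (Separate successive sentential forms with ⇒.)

P ⇒ pPS   [P → p P S]
pPS ⇒ ppPSS   [P → p P S]
ppPSS ⇒ pppPSSS   [P → p P S]
pppPSSS ⇒ pppsSSS   [P → s]
pppsSSS ⇒ pppspSpSS   [S → p S p]
pppspSpSS ⇒ pppsppSppSS   [S → p S p]
pppsppSppSS ⇒ pppspppSpppSS   [S → p S p]
pppspppSpppSS ⇒ pppspppnpppSS   [S → n]
pppspppnpppSS ⇒ pppspppnpppnS   [S → n]
pppspppnpppnS ⇒ pppspppnpppnn   [S → n]

P ⇒ pPS ⇒ ppPSS ⇒ pppPSSS ⇒ pppsSSS ⇒ pppspSpSS ⇒ pppsppSppSS ⇒ pppspppSpppSS ⇒ pppspppnpppSS ⇒ pppspppnpppnS ⇒ pppspppnpppnn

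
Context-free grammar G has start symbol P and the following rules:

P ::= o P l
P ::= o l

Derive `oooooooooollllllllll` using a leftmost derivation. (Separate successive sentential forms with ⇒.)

P⇒oPl⇒ooPll⇒oooPlll⇒ooooPllll⇒oooooPlllll⇒ooooooPllllll⇒oooooooPlllllll⇒ooooooooPllllllll⇒oooooooooPlllllllll⇒oooooooooollllllllll

P ⇒ oPl   [P ::= o P l]
oPl ⇒ ooPll   [P ::= o P l]
ooPll ⇒ oooPlll   [P ::= o P l]
oooPlll ⇒ ooooPllll   [P ::= o P l]
ooooPllll ⇒ oooooPlllll   [P ::= o P l]
oooooPlllll ⇒ ooooooPllllll   [P ::= o P l]
ooooooPllllll ⇒ oooooooPlllllll   [P ::= o P l]
oooooooPlllllll ⇒ ooooooooPllllllll   [P ::= o P l]
ooooooooPllllllll ⇒ oooooooooPlllllllll   [P ::= o P l]
oooooooooPlllllllll ⇒ oooooooooollllllllll   [P ::= o l]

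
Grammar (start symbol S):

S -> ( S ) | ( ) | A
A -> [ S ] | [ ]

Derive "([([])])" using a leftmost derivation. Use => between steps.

S => (S)   [S -> ( S )]
(S) => (A)   [S -> A]
(A) => ([S])   [A -> [ S ]]
([S]) => ([(S)])   [S -> ( S )]
([(S)]) => ([(A)])   [S -> A]
([(A)]) => ([([])])   [A -> [ ]]

S => (S) => (A) => ([S]) => ([(S)]) => ([(A)]) => ([([])])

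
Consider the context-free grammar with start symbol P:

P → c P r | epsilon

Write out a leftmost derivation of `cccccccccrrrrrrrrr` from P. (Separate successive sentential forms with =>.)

P => cPr   [P → c P r]
cPr => ccPrr   [P → c P r]
ccPrr => cccPrrr   [P → c P r]
cccPrrr => ccccPrrrr   [P → c P r]
ccccPrrrr => cccccPrrrrr   [P → c P r]
cccccPrrrrr => ccccccPrrrrrr   [P → c P r]
ccccccPrrrrrr => cccccccPrrrrrrr   [P → c P r]
cccccccPrrrrrrr => ccccccccPrrrrrrrr   [P → c P r]
ccccccccPrrrrrrrr => cccccccccPrrrrrrrrr   [P → c P r]
cccccccccPrrrrrrrrr => cccccccccrrrrrrrrr   [P → epsilon]

P => cPr => ccPrr => cccPrrr => ccccPrrrr => cccccPrrrrr => ccccccPrrrrrr => cccccccPrrrrrrr => ccccccccPrrrrrrrr => cccccccccPrrrrrrrrr => cccccccccrrrrrrrrr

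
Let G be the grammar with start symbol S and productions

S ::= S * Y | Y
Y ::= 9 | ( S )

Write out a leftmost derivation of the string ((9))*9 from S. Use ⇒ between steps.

S ⇒ S*Y ⇒ Y*Y ⇒ (S)*Y ⇒ (Y)*Y ⇒ ((S))*Y ⇒ ((Y))*Y ⇒ ((9))*Y ⇒ ((9))*9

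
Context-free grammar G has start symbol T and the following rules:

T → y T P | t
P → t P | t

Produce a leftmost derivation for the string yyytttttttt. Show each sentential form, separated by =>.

T => yTP => yyTPP => yyyTPPP => yyytPPP => yyyttPPP => yyytttPPP => yyyttttPP => yyytttttP => yyyttttttP => yyytttttttP => yyytttttttt

T => yTP   [T → y T P]
yTP => yyTPP   [T → y T P]
yyTPP => yyyTPPP   [T → y T P]
yyyTPPP => yyytPPP   [T → t]
yyytPPP => yyyttPPP   [P → t P]
yyyttPPP => yyytttPPP   [P → t P]
yyytttPPP => yyyttttPP   [P → t]
yyyttttPP => yyytttttP   [P → t]
yyytttttP => yyyttttttP   [P → t P]
yyyttttttP => yyytttttttP   [P → t P]
yyytttttttP => yyytttttttt   [P → t]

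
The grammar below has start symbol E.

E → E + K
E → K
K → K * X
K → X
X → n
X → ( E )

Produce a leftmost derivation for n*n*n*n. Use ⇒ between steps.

E⇒K⇒K*X⇒K*X*X⇒K*X*X*X⇒X*X*X*X⇒n*X*X*X⇒n*n*X*X⇒n*n*n*X⇒n*n*n*n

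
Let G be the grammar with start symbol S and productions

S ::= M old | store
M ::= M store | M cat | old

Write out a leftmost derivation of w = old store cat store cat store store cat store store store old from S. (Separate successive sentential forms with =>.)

S => M old => M store old => M store store old => M store store store old => M cat store store store old => M store cat store store store old => M store store cat store store store old => M cat store store cat store store store old => M store cat store store cat store store store old => M cat store cat store store cat store store store old => M store cat store cat store store cat store store store old => old store cat store cat store store cat store store store old

S => M old   [S ::= M old]
M old => M store old   [M ::= M store]
M store old => M store store old   [M ::= M store]
M store store old => M store store store old   [M ::= M store]
M store store store old => M cat store store store old   [M ::= M cat]
M cat store store store old => M store cat store store store old   [M ::= M store]
M store cat store store store old => M store store cat store store store old   [M ::= M store]
M store store cat store store store old => M cat store store cat store store store old   [M ::= M cat]
M cat store store cat store store store old => M store cat store store cat store store store old   [M ::= M store]
M store cat store store cat store store store old => M cat store cat store store cat store store store old   [M ::= M cat]
M cat store cat store store cat store store store old => M store cat store cat store store cat store store store old   [M ::= M store]
M store cat store cat store store cat store store store old => old store cat store cat store store cat store store store old   [M ::= old]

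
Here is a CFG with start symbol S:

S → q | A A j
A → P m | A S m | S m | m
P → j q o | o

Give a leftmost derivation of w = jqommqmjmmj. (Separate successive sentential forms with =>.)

S => AAj => SmAj => AAjmAj => PmAjmAj => jqomAjmAj => jqomASmjmAj => jqommSmjmAj => jqommqmjmAj => jqommqmjmmj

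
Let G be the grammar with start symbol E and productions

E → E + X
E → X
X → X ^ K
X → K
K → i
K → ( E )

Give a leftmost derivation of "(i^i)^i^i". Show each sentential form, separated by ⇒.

E ⇒ X ⇒ X^K ⇒ X^K^K ⇒ K^K^K ⇒ (E)^K^K ⇒ (X)^K^K ⇒ (X^K)^K^K ⇒ (K^K)^K^K ⇒ (i^K)^K^K ⇒ (i^i)^K^K ⇒ (i^i)^i^K ⇒ (i^i)^i^i

E ⇒ X   [E → X]
X ⇒ X^K   [X → X ^ K]
X^K ⇒ X^K^K   [X → X ^ K]
X^K^K ⇒ K^K^K   [X → K]
K^K^K ⇒ (E)^K^K   [K → ( E )]
(E)^K^K ⇒ (X)^K^K   [E → X]
(X)^K^K ⇒ (X^K)^K^K   [X → X ^ K]
(X^K)^K^K ⇒ (K^K)^K^K   [X → K]
(K^K)^K^K ⇒ (i^K)^K^K   [K → i]
(i^K)^K^K ⇒ (i^i)^K^K   [K → i]
(i^i)^K^K ⇒ (i^i)^i^K   [K → i]
(i^i)^i^K ⇒ (i^i)^i^i   [K → i]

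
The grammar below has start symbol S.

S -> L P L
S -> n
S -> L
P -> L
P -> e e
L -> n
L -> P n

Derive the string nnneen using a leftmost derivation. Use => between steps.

S=>LPL=>PnPL=>LnPL=>nnPL=>nnLL=>nnnL=>nnnPn=>nnneen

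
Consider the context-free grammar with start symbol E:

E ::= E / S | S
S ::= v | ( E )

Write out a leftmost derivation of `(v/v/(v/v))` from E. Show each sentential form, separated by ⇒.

E⇒S⇒(E)⇒(E/S)⇒(E/S/S)⇒(S/S/S)⇒(v/S/S)⇒(v/v/S)⇒(v/v/(E))⇒(v/v/(E/S))⇒(v/v/(S/S))⇒(v/v/(v/S))⇒(v/v/(v/v))

E ⇒ S   [E ::= S]
S ⇒ (E)   [S ::= ( E )]
(E) ⇒ (E/S)   [E ::= E / S]
(E/S) ⇒ (E/S/S)   [E ::= E / S]
(E/S/S) ⇒ (S/S/S)   [E ::= S]
(S/S/S) ⇒ (v/S/S)   [S ::= v]
(v/S/S) ⇒ (v/v/S)   [S ::= v]
(v/v/S) ⇒ (v/v/(E))   [S ::= ( E )]
(v/v/(E)) ⇒ (v/v/(E/S))   [E ::= E / S]
(v/v/(E/S)) ⇒ (v/v/(S/S))   [E ::= S]
(v/v/(S/S)) ⇒ (v/v/(v/S))   [S ::= v]
(v/v/(v/S)) ⇒ (v/v/(v/v))   [S ::= v]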